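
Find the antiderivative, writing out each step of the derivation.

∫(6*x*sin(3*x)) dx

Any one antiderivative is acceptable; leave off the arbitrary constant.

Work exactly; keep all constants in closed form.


Step 1. Integrate ∫(6*x*sin(3*x)) dx by parts with u = x, dv = (6*sin(3*x)) dx, so v = -2*cos(3*x): now -2*x*cos(3*x) + ∫(2*cos(3*x)) dx.
Step 2. Evaluate the standard form: now -2*x*cos(3*x) + 2*sin(3*x)/3.
Answer: -2*x*cos(3*x) + 2*sin(3*x)/3.


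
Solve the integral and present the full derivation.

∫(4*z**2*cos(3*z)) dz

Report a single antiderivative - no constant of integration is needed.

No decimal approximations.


Step 1. Integrate ∫(4*z**2*cos(3*z)) dz by parts with u = z**2, dv = (4*cos(3*z)) dz, so v = 4*sin(3*z)/3: now 4*z**2*sin(3*z)/3 + ∫(-8*z*sin(3*z)/3) dz.
Step 2. Integrate ∫(-8*z*sin(3*z)/3) dz by parts with u = z, dv = (-8*sin(3*z)/3) dz, so v = 8*cos(3*z)/9: now 4*z**2*sin(3*z)/3 + 8*z*cos(3*z)/9 + ∫(-8*cos(3*z)/9) dz.
Step 3. Evaluate the standard form: now 4*z**2*sin(3*z)/3 + 8*z*cos(3*z)/9 - 8*sin(3*z)/27.
Answer: 4*z**2*sin(3*z)/3 + 8*z*cos(3*z)/9 - 8*sin(3*z)/27.


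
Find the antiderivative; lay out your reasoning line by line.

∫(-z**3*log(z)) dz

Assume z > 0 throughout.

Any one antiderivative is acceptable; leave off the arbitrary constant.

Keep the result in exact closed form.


Step 1. Integrate ∫(-z**3*log(z)) dz by parts with u = log(z), dv = (-z**3) dz, so v = -z**4/4 [assuming z > 0]: now -z**4*log(z)/4 + ∫(z**3/4) dz.
Step 2. Evaluate the standard form: now -z**4*log(z)/4 + z**4/16.
Answer: -z**4*log(z)/4 + z**4/16.


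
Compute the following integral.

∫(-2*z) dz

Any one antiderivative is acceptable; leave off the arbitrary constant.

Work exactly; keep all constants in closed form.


Answer: -z**2.


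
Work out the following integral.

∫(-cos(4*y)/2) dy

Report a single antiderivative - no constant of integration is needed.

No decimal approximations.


Answer: -sin(4*y)/8.


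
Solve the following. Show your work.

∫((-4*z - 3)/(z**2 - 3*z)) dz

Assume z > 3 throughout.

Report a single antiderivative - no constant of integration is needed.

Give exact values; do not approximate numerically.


Step 1. Decompose ∫((-4*z - 3)/(z**2 - 3*z)) dz by partial fractions, (-4*z - 3)/(z**2 - 3*z) = -5/(z - 3) + 1/z: now ∫(1/z) dz + ∫(-5/(z - 3)) dz.
Step 2. Evaluate the standard form [assuming z > 0]: now log(z) + ∫(-5/(z - 3)) dz.
Step 3. Evaluate the standard form [assuming z > 3]: now log(z) - 5*log(z - 3).
Answer: log(z) - 5*log(z - 3).


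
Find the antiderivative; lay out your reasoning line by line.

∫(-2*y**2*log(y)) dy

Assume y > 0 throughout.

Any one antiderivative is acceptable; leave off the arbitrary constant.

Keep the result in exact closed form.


Step 1. Integrate ∫(-2*y**2*log(y)) dy by parts with u = log(y), dv = (-2*y**2) dy, so v = -2*y**3/3 [assuming y > 0]: now -2*y**3*log(y)/3 + ∫(2*y**2/3) dy.
Step 2. Evaluate the standard form: now -2*y**3*log(y)/3 + 2*y**3/9.
Answer: -2*y**3*log(y)/3 + 2*y**3/9.


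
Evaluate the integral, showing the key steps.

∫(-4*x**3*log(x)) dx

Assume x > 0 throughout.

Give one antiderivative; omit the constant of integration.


Step 1. Integrate ∫(-4*x**3*log(x)) dx by parts with u = log(x), dv = (-4*x**3) dx, so v = -x**4 [assuming x > 0]: now -x**4*log(x) + ∫(x**3) dx.
Step 2. Evaluate the standard form: now -x**4*log(x) + x**4/4.
Answer: -x**4*log(x) + x**4/4.


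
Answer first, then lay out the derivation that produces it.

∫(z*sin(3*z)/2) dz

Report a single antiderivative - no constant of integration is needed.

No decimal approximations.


The answer is -z*cos(3*z)/6 + sin(3*z)/18.
Step 1. Integrate ∫(z*sin(3*z)/2) dz by parts with u = z, dv = (sin(3*z)/2) dz, so v = -cos(3*z)/6: now -z*cos(3*z)/6 + ∫(cos(3*z)/6) dz.
Step 2. Evaluate the standard form: now -z*cos(3*z)/6 + sin(3*z)/18.
Answer: -z*cos(3*z)/6 + sin(3*z)/18.


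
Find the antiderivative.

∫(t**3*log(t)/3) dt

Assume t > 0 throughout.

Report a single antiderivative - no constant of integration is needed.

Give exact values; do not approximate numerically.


Answer: t**4*log(t)/12 - t**4/48.


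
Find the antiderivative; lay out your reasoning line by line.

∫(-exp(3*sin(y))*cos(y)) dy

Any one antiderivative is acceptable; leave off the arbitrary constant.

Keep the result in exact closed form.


Step 1. Substitute u = sin(y), turning ∫(-exp(3*sin(y))*cos(y)) dy into ∫(-exp(3*u)) du: now ∫(-exp(3*u)) du.
Step 2. Evaluate the standard form: now -exp(3*u)/3.
Step 3. Substitute back u = sin(y): now -exp(3*sin(y))/3.
Answer: -exp(3*sin(y))/3.


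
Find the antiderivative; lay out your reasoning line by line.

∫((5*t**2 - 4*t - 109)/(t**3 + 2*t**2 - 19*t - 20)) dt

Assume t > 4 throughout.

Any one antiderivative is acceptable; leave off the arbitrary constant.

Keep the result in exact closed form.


Step 1. Decompose ∫((5*t**2 - 4*t - 109)/(t**3 + 2*t**2 - 19*t - 20)) dt by partial fractions, (5*t**2 - 4*t - 109)/(t**3 + 2*t**2 - 19*t - 20) = 1/(t + 5) + 5/(t + 1) - 1/(t - 4): now ∫(-1/(t - 4)) dt + ∫(5/(t + 1)) dt + ∫(1/(t + 5)) dt.
Step 2. Evaluate the standard form [assuming t > -1]: now 5*log(t + 1) + ∫(-1/(t - 4)) dt + ∫(1/(t + 5)) dt.
Step 3. Evaluate the standard form [assuming t > -5]: now 5*log(t + 1) + log(t + 5) + ∫(-1/(t - 4)) dt.
Step 4. Evaluate the standard form [assuming t > 4]: now -log(t - 4) + 5*log(t + 1) + log(t + 5).
Answer: -log(t - 4) + 5*log(t + 1) + log(t + 5).


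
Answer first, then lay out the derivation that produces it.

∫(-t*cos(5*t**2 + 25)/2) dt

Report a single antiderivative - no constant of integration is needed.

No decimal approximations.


The answer is -sin(5*t**2 + 25)/20.
Step 1. Substitute u = t**2 + 5, turning ∫(-t*cos(5*t**2 + 25)/2) dt into ∫(-cos(5*u)/4) du: now ∫(-cos(5*u)/4) du.
Step 2. Evaluate the standard form: now -sin(5*u)/20.
Step 3. Substitute back u = t**2 + 5: now -sin(5*t**2 + 25)/20.
Answer: -sin(5*t**2 + 25)/20.


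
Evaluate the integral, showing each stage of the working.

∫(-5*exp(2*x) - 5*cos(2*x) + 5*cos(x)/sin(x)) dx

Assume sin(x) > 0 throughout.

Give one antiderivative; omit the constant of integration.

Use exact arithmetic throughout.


Step 1. Rewrite: now ∫(5*cos(x)/sin(x)) dx + ∫(-5*exp(2*x)) dx + ∫(-5*cos(2*x)) dx.
Step 2. Evaluate the standard form: now -5*sin(2*x)/2 + ∫(5*cos(x)/sin(x)) dx + ∫(-5*exp(2*x)) dx.
Step 3. Evaluate the standard form: now -5*exp(2*x)/2 - 5*sin(2*x)/2 + ∫(5*cos(x)/sin(x)) dx.
Step 4. Substitute u = sin(x), turning ∫(5*cos(x)/sin(x)) dx into ∫(5/u) du: now -5*exp(2*x)/2 - 5*sin(2*x)/2 + ∫(5/u) du.
Step 5. Evaluate the standard form [assuming u > 0]: now -5*exp(2*x)/2 + 5*log(u) - 5*sin(2*x)/2.
Step 6. Substitute back u = sin(x): now -5*exp(2*x)/2 + 5*log(sin(x)) - 5*sin(2*x)/2.
Answer: -5*exp(2*x)/2 + 5*log(sin(x)) - 5*sin(2*x)/2.


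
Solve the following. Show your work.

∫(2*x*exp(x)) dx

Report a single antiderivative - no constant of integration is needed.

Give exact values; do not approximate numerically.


Step 1. Integrate ∫(2*x*exp(x)) dx by parts with u = x, dv = (2*exp(x)) dx, so v = 2*exp(x): now 2*x*exp(x) + ∫(-2*exp(x)) dx.
Step 2. Evaluate the standard form: now 2*x*exp(x) - 2*exp(x).
Answer: 2*x*exp(x) - 2*exp(x).


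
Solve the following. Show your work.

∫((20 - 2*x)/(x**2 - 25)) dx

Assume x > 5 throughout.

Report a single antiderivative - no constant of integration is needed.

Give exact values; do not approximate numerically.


Step 1. Decompose ∫((20 - 2*x)/(x**2 - 25)) dx by partial fractions, (20 - 2*x)/(x**2 - 25) = -3/(x + 5) + 1/(x - 5): now ∫(1/(x - 5)) dx + ∫(-3/(x + 5)) dx.
Step 2. Evaluate the standard form [assuming x > 5]: now log(x - 5) + ∫(-3/(x + 5)) dx.
Step 3. Evaluate the standard form [assuming x > -5]: now log(x - 5) - 3*log(x + 5).
Answer: log(x - 5) - 3*log(x + 5).


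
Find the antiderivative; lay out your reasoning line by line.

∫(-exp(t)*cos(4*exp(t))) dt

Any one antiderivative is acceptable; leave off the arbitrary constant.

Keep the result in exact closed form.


Step 1. Substitute u = exp(t), turning ∫(-exp(t)*cos(4*exp(t))) dt into ∫(-cos(4*u)) du: now ∫(-cos(4*u)) du.
Step 2. Evaluate the standard form: now -sin(4*u)/4.
Step 3. Substitute back u = exp(t): now -sin(4*exp(t))/4.
Answer: -sin(4*exp(t))/4.


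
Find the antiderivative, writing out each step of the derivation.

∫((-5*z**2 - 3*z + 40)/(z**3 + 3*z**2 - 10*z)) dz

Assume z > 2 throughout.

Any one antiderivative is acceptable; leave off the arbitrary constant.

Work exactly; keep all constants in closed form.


Step 1. Decompose ∫((-5*z**2 - 3*z + 40)/(z**3 + 3*z**2 - 10*z)) dz by partial fractions, (-5*z**2 - 3*z + 40)/(z**3 + 3*z**2 - 10*z) = -2/(z + 5) + 1/(z - 2) - 4/z: now ∫(-4/z) dz + ∫(1/(z - 2)) dz + ∫(-2/(z + 5)) dz.
Step 2. Evaluate the standard form [assuming z > -5]: now -2*log(z + 5) + ∫(-4/z) dz + ∫(1/(z - 2)) dz.
Step 3. Evaluate the standard form [assuming z > 0]: now -4*log(z) - 2*log(z + 5) + ∫(1/(z - 2)) dz.
Step 4. Evaluate the standard form [assuming z > 2]: now -4*log(z) + log(z - 2) - 2*log(z + 5).
Answer: -4*log(z) + log(z - 2) - 2*log(z + 5).


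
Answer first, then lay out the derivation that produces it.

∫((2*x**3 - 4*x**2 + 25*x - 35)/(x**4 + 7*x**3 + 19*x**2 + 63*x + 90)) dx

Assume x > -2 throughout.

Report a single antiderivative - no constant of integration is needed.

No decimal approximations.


The answer is -3*log(x + 2) + 5*log(x + 5) + atan(x/3)/3.
Step 1. Decompose ∫((2*x**3 - 4*x**2 + 25*x - 35)/(x**4 + 7*x**3 + 19*x**2 + 63*x + 90)) dx by partial fractions, (2*x**3 - 4*x**2 + 25*x - 35)/(x**4 + 7*x**3 + 19*x**2 + 63*x + 90) = 1/(x**2 + 9) + 5/(x + 5) - 3/(x + 2): now ∫(-3/(x + 2)) dx + ∫(5/(x + 5)) dx + ∫(1/(x**2 + 9)) dx.
Step 2. Evaluate the standard form [assuming x > -5]: now 5*log(x + 5) + ∫(-3/(x + 2)) dx + ∫(1/(x**2 + 9)) dx.
Step 3. Evaluate the standard form [assuming x > -2]: now -3*log(x + 2) + 5*log(x + 5) + ∫(1/(x**2 + 9)) dx.
Step 4. Evaluate the standard form: now -3*log(x + 2) + 5*log(x + 5) + atan(x/3)/3.
Answer: -3*log(x + 2) + 5*log(x + 5) + atan(x/3)/3.


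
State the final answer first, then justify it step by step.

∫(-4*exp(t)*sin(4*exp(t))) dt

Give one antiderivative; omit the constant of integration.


The answer is cos(4*exp(t)).
Step 1. Substitute u = exp(t), turning ∫(-4*exp(t)*sin(4*exp(t))) dt into ∫(-4*sin(4*u)) du: now ∫(-4*sin(4*u)) du.
Step 2. Evaluate the standard form: now cos(4*u).
Step 3. Substitute back u = exp(t): now cos(4*exp(t)).
Answer: cos(4*exp(t)).


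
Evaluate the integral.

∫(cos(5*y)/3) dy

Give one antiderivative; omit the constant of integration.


Answer: sin(5*y)/15.


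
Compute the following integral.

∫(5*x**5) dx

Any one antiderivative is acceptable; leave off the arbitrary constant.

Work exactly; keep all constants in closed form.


Answer: 5*x**6/6.


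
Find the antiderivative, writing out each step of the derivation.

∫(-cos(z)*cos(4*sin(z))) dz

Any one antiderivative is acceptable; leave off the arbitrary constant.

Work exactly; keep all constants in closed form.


Step 1. Substitute u = sin(z), turning ∫(-cos(z)*cos(4*sin(z))) dz into ∫(-cos(4*u)) du: now ∫(-cos(4*u)) du.
Step 2. Evaluate the standard form: now -sin(4*u)/4.
Step 3. Substitute back u = sin(z): now -sin(4*sin(z))/4.
Answer: -sin(4*sin(z))/4.


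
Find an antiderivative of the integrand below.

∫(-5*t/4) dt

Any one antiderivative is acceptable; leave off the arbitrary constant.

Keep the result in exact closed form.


Answer: -5*t**2/8.


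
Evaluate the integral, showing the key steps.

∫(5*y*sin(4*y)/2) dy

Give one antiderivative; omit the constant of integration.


Step 1. Integrate ∫(5*y*sin(4*y)/2) dy by parts with u = y, dv = (5*sin(4*y)/2) dy, so v = -5*cos(4*y)/8: now -5*y*cos(4*y)/8 + ∫(5*cos(4*y)/8) dy.
Step 2. Evaluate the standard form: now -5*y*cos(4*y)/8 + 5*sin(4*y)/32.
Answer: -5*y*cos(4*y)/8 + 5*sin(4*y)/32.


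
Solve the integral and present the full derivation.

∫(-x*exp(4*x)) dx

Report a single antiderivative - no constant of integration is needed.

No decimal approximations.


Step 1. Integrate ∫(-x*exp(4*x)) dx by parts with u = x, dv = (-exp(4*x)) dx, so v = -exp(4*x)/4: now -x*exp(4*x)/4 + ∫(exp(4*x)/4) dx.
Step 2. Evaluate the standard form: now -x*exp(4*x)/4 + exp(4*x)/16.
Answer: -x*exp(4*x)/4 + exp(4*x)/16.


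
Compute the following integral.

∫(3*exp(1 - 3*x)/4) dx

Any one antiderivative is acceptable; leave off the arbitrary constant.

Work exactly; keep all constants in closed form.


Answer: -exp(1 - 3*x)/4.


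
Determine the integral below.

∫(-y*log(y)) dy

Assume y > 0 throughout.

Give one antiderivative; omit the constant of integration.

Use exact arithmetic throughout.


Answer: -y**2*log(y)/2 + y**2/4.


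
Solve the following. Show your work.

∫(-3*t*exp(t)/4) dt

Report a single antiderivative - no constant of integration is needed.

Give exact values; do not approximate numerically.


Step 1. Integrate ∫(-3*t*exp(t)/4) dt by parts with u = t, dv = (-3*exp(t)/4) dt, so v = -3*exp(t)/4: now -3*t*exp(t)/4 + ∫(3*exp(t)/4) dt.
Step 2. Evaluate the standard form: now -3*t*exp(t)/4 + 3*exp(t)/4.
Answer: -3*t*exp(t)/4 + 3*exp(t)/4.


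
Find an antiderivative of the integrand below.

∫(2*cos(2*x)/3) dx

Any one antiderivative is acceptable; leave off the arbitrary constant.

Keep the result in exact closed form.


Answer: sin(2*x)/3.


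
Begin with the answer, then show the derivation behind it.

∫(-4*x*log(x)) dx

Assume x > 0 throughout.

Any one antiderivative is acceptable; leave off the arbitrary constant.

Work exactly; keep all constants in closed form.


The answer is -2*x**2*log(x) + x**2.
Step 1. Integrate ∫(-4*x*log(x)) dx by parts with u = log(x), dv = (-4*x) dx, so v = -2*x**2 [assuming x > 0]: now -2*x**2*log(x) + ∫(2*x) dx.
Step 2. Evaluate the standard form: now -2*x**2*log(x) + x**2.
Answer: -2*x**2*log(x) + x**2.


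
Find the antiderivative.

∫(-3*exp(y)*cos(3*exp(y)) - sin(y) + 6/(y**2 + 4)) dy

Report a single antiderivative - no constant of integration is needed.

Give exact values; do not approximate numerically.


Answer: -sin(3*exp(y)) + cos(y) + 3*atan(y/2).


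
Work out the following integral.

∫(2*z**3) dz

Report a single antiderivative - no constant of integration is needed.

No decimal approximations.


Answer: z**4/2.


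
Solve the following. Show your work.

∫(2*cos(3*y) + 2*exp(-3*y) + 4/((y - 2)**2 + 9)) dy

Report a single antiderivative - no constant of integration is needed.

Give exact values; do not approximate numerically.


Step 1. Rewrite: now ∫(4/((y - 2)**2 + 9)) dy + ∫(2*exp(-3*y)) dy + ∫(2*cos(3*y)) dy.
Step 2. Evaluate the standard form: now ∫(4/((y - 2)**2 + 9)) dy + ∫(2*cos(3*y)) dy - 2*exp(-3*y)/3.
Step 3. Evaluate the standard form: now 2*sin(3*y)/3 + ∫(4/((y - 2)**2 + 9)) dy - 2*exp(-3*y)/3.
Step 4. Substitute u = y - 2, turning ∫(4/((y - 2)**2 + 9)) dy into ∫(4/(u**2 + 9)) du: now 2*sin(3*y)/3 + ∫(4/(u**2 + 9)) du - 2*exp(-3*y)/3.
Step 5. Evaluate the standard form: now 2*sin(3*y)/3 + 4*atan(u/3)/3 - 2*exp(-3*y)/3.
Step 6. Substitute back u = y - 2: now 2*sin(3*y)/3 + 4*atan(y/3 - 2/3)/3 - 2*exp(-3*y)/3.
Answer: 2*sin(3*y)/3 + 4*atan(y/3 - 2/3)/3 - 2*exp(-3*y)/3.


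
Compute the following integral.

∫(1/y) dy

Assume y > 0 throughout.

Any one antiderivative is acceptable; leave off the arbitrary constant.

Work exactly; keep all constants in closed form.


Answer: log(y).


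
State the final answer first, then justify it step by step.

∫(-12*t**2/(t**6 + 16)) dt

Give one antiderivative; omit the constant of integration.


The answer is -atan(t**3/4).
Step 1. Substitute u = t**3, turning ∫(-12*t**2/(t**6 + 16)) dt into ∫(-4/(u**2 + 16)) du: now ∫(-4/(u**2 + 16)) du.
Step 2. Evaluate the standard form: now -atan(u/4).
Step 3. Substitute back u = t**3: now -atan(t**3/4).
Answer: -atan(t**3/4).


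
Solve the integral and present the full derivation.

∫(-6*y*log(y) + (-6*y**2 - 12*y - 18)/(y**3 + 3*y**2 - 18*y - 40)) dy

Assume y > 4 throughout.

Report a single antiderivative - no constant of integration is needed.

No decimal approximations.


Step 1. Rewrite: now ∫(-6*y*log(y)) dy + ∫((-6*y**2 - 12*y - 18)/(y**3 + 3*y**2 - 18*y - 40)) dy.
Step 2. Decompose ∫((-6*y**2 - 12*y - 18)/(y**3 + 3*y**2 - 18*y - 40)) dy by partial fractions, (-6*y**2 - 12*y - 18)/(y**3 + 3*y**2 - 18*y - 40) = -4/(y + 5) + 1/(y + 2) - 3/(y - 4): now ∫(-6*y*log(y)) dy + ∫(-3/(y - 4)) dy + ∫(1/(y + 2)) dy + ∫(-4/(y + 5)) dy.
Step 3. Evaluate the standard form [assuming y > -5]: now -4*log(y + 5) + ∫(-6*y*log(y)) dy + ∫(-3/(y - 4)) dy + ∫(1/(y + 2)) dy.
Step 4. Evaluate the standard form [assuming y > 4]: now -3*log(y - 4) - 4*log(y + 5) + ∫(-6*y*log(y)) dy + ∫(1/(y + 2)) dy.
Step 5. Evaluate the standard form [assuming y > -2]: now -3*log(y - 4) + log(y + 2) - 4*log(y + 5) + ∫(-6*y*log(y)) dy.
Step 6. Integrate ∫(-6*y*log(y)) dy by parts with u = log(y), dv = (-6*y) dy, so v = -3*y**2 [assuming y > 0]: now -3*y**2*log(y) - 3*log(y - 4) + log(y + 2) - 4*log(y + 5) + ∫(3*y) dy.
Step 7. Evaluate the standard form: now -3*y**2*log(y) + 3*y**2/2 - 3*log(y - 4) + log(y + 2) - 4*log(y + 5).
Answer: -3*y**2*log(y) + 3*y**2/2 - 3*log(y - 4) + log(y + 2) - 4*log(y + 5).


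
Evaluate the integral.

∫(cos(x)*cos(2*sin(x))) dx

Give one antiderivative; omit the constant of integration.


Answer: sin(2*sin(x))/2.


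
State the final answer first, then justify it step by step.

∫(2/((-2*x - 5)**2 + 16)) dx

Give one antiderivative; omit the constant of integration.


The answer is atan(x/2 + 5/4)/4.
Step 1. Substitute u = -2*x - 5, turning ∫(2/((-2*x - 5)**2 + 16)) dx into ∫(-1/(u**2 + 16)) du: now ∫(-1/(u**2 + 16)) du.
Step 2. Evaluate the standard form: now -atan(u/4)/4.
Step 3. Substitute back u = -2*x - 5: now atan(x/2 + 5/4)/4.
Answer: atan(x/2 + 5/4)/4.


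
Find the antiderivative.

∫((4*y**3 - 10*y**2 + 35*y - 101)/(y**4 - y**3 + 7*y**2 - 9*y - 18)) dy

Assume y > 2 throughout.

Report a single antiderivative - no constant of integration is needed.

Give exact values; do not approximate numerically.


Answer: -log(y - 2) + 5*log(y + 1) + atan(y/3)/3.


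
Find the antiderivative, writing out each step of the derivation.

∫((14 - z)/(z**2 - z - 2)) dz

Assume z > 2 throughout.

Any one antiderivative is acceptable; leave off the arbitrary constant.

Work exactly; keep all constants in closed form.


Step 1. Decompose ∫((14 - z)/(z**2 - z - 2)) dz by partial fractions, (14 - z)/(z**2 - z - 2) = -5/(z + 1) + 4/(z - 2): now ∫(4/(z - 2)) dz + ∫(-5/(z + 1)) dz.
Step 2. Evaluate the standard form [assuming z > 2]: now 4*log(z - 2) + ∫(-5/(z + 1)) dz.
Step 3. Evaluate the standard form [assuming z > -1]: now 4*log(z - 2) - 5*log(z + 1).
Answer: 4*log(z - 2) - 5*log(z + 1).


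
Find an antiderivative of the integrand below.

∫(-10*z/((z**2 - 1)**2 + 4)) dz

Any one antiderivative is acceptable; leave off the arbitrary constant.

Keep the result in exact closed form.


Answer: -5*atan(z**2/2 - 1/2)/2.


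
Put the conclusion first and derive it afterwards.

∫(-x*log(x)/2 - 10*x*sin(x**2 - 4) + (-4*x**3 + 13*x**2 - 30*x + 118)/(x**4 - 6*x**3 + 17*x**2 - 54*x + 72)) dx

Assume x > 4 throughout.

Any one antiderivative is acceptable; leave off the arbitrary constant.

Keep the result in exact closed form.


The answer is -x**2*log(x)/4 + x**2/8 - log(x - 4) - 3*log(x - 2) + 5*cos(x**2 - 4) - atan(x/3)/3.
Step 1. Rewrite: now ∫(-x*log(x)/2) dx + ∫(-10*x*sin(x**2 - 4)) dx + ∫((-4*x**3 + 13*x**2 - 30*x + 118)/(x**4 - 6*x**3 + 17*x**2 - 54*x + 72)) dx.
Step 2. Integrate ∫(-x*log(x)/2) dx by parts with u = log(x), dv = (-x/2) dx, so v = -x**2/4 [assuming x > 0]: now -x**2*log(x)/4 + ∫(x/4) dx + ∫(-10*x*sin(x**2 - 4)) dx + ∫((-4*x**3 + 13*x**2 - 30*x + 118)/(x**4 - 6*x**3 + 17*x**2 - 54*x + 72)) dx.
Step 3. Evaluate the standard form: now -x**2*log(x)/4 + x**2/8 + ∫(-10*x*sin(x**2 - 4)) dx + ∫((-4*x**3 + 13*x**2 - 30*x + 118)/(x**4 - 6*x**3 + 17*x**2 - 54*x + 72)) dx.
Step 4. Substitute u = x**2 - 4, turning ∫(-10*x*sin(x**2 - 4)) dx into ∫(-5*sin(u)) du: now -x**2*log(x)/4 + x**2/8 + ∫((-4*x**3 + 13*x**2 - 30*x + 118)/(x**4 - 6*x**3 + 17*x**2 - 54*x + 72)) dx + ∫(-5*sin(u)) du.
Step 5. Evaluate the standard form: now -x**2*log(x)/4 + x**2/8 + 5*cos(u) + ∫((-4*x**3 + 13*x**2 - 30*x + 118)/(x**4 - 6*x**3 + 17*x**2 - 54*x + 72)) dx.
Step 6. Substitute back u = x**2 - 4: now -x**2*log(x)/4 + x**2/8 + 5*cos(x**2 - 4) + ∫((-4*x**3 + 13*x**2 - 30*x + 118)/(x**4 - 6*x**3 + 17*x**2 - 54*x + 72)) dx.
Step 7. Decompose ∫((-4*x**3 + 13*x**2 - 30*x + 118)/(x**4 - 6*x**3 + 17*x**2 - 54*x + 72)) dx by partial fractions, (-4*x**3 + 13*x**2 - 30*x + 118)/(x**4 - 6*x**3 + 17*x**2 - 54*x + 72) = -1/(x**2 + 9) - 3/(x - 2) - 1/(x - 4): now -x**2*log(x)/4 + x**2/8 + 5*cos(x**2 - 4) + ∫(-1/(x - 4)) dx + ∫(-3/(x - 2)) dx + ∫(-1/(x**2 + 9)) dx.
Step 8. Evaluate the standard form [assuming x > 4]: now -x**2*log(x)/4 + x**2/8 - log(x - 4) + 5*cos(x**2 - 4) + ∫(-3/(x - 2)) dx + ∫(-1/(x**2 + 9)) dx.
Step 9. Evaluate the standard form [assuming x > 2]: now -x**2*log(x)/4 + x**2/8 - log(x - 4) - 3*log(x - 2) + 5*cos(x**2 - 4) + ∫(-1/(x**2 + 9)) dx.
Step 10. Evaluate the standard form: now -x**2*log(x)/4 + x**2/8 - log(x - 4) - 3*log(x - 2) + 5*cos(x**2 - 4) - atan(x/3)/3.
Answer: -x**2*log(x)/4 + x**2/8 - log(x - 4) - 3*log(x - 2) + 5*cos(x**2 - 4) - atan(x/3)/3.


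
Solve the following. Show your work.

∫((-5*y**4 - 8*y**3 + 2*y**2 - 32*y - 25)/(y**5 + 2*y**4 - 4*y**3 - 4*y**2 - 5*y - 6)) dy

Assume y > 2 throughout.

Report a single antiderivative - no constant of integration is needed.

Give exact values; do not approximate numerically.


Step 1. Decompose ∫((-5*y**4 - 8*y**3 + 2*y**2 - 32*y - 25)/(y**5 + 2*y**4 - 4*y**3 - 4*y**2 - 5*y - 6)) dy by partial fractions, (-5*y**4 - 8*y**3 + 2*y**2 - 32*y - 25)/(y**5 + 2*y**4 - 4*y**3 - 4*y**2 - 5*y - 6) = 4/(y**2 + 1) - 1/(y + 3) - 1/(y + 1) - 3/(y - 2): now ∫(-3/(y - 2)) dy + ∫(-1/(y + 1)) dy + ∫(-1/(y + 3)) dy + ∫(4/(y**2 + 1)) dy.
Step 2. Evaluate the standard form [assuming y > -1]: now -log(y + 1) + ∫(-3/(y - 2)) dy + ∫(-1/(y + 3)) dy + ∫(4/(y**2 + 1)) dy.
Step 3. Evaluate the standard form [assuming y > -3]: now -log(y + 1) - log(y + 3) + ∫(-3/(y - 2)) dy + ∫(4/(y**2 + 1)) dy.
Step 4. Evaluate the standard form [assuming y > 2]: now -3*log(y - 2) - log(y + 1) - log(y + 3) + ∫(4/(y**2 + 1)) dy.
Step 5. Evaluate the standard form: now -3*log(y - 2) - log(y + 1) - log(y + 3) + 4*atan(y).
Answer: -3*log(y - 2) - log(y + 1) - log(y + 3) + 4*atan(y).


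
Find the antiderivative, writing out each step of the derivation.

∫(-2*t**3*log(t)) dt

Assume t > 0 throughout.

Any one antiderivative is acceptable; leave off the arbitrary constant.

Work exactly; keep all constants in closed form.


Step 1. Integrate ∫(-2*t**3*log(t)) dt by parts with u = log(t), dv = (-2*t**3) dt, so v = -t**4/2 [assuming t > 0]: now -t**4*log(t)/2 + ∫(t**3/2) dt.
Step 2. Evaluate the standard form: now -t**4*log(t)/2 + t**4/8.
Answer: -t**4*log(t)/2 + t**4/8.


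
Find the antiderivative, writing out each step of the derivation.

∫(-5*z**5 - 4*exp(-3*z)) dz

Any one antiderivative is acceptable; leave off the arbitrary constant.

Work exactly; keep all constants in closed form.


Step 1. Rewrite: now ∫(-5*z**5) dz + ∫(-4*exp(-3*z)) dz.
Step 2. Evaluate the standard form: now -5*z**6/6 + ∫(-4*exp(-3*z)) dz.
Step 3. Evaluate the standard form: now -5*z**6/6 + 4*exp(-3*z)/3.
Answer: -5*z**6/6 + 4*exp(-3*z)/3.


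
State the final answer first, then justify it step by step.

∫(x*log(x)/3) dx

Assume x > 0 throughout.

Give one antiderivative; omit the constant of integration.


The answer is x**2*log(x)/6 - x**2/12.
Step 1. Integrate ∫(x*log(x)/3) dx by parts with u = log(x), dv = (x/3) dx, so v = x**2/6 [assuming x > 0]: now x**2*log(x)/6 + ∫(-x/6) dx.
Step 2. Evaluate the standard form: now x**2*log(x)/6 - x**2/12.
Answer: x**2*log(x)/6 - x**2/12.


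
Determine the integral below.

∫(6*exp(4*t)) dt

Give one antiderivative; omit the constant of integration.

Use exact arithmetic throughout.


Answer: 3*exp(4*t)/2.


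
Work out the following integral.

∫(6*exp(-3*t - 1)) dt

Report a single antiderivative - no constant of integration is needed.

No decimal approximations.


Answer: -2*exp(-3*t - 1).


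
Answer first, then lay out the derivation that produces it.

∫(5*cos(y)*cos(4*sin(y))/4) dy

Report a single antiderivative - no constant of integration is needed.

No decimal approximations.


The answer is 5*sin(4*sin(y))/16.
Step 1. Substitute u = sin(y), turning ∫(5*cos(y)*cos(4*sin(y))/4) dy into ∫(5*cos(4*u)/4) du: now ∫(5*cos(4*u)/4) du.
Step 2. Evaluate the standard form: now 5*sin(4*u)/16.
Step 3. Substitute back u = sin(y): now 5*sin(4*sin(y))/16.
Answer: 5*sin(4*sin(y))/16.


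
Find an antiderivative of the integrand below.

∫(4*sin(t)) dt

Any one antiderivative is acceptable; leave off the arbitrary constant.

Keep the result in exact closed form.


Answer: -4*cos(t).


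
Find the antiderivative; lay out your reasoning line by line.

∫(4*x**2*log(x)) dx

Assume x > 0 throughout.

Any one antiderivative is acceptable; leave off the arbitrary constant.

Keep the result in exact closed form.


Step 1. Integrate ∫(4*x**2*log(x)) dx by parts with u = log(x), dv = (4*x**2) dx, so v = 4*x**3/3 [assuming x > 0]: now 4*x**3*log(x)/3 + ∫(-4*x**2/3) dx.
Step 2. Evaluate the standard form: now 4*x**3*log(x)/3 - 4*x**3/9.
Answer: 4*x**3*log(x)/3 - 4*x**3/9.


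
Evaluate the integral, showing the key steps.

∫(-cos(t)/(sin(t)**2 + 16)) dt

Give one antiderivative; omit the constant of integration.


Step 1. Substitute u = sin(t), turning ∫(-cos(t)/(sin(t)**2 + 16)) dt into ∫(-1/(u**2 + 16)) du: now ∫(-1/(u**2 + 16)) du.
Step 2. Evaluate the standard form: now -atan(u/4)/4.
Step 3. Substitute back u = sin(t): now -atan(sin(t)/4)/4.
Answer: -atan(sin(t)/4)/4.


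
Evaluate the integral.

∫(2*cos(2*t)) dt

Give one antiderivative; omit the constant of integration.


Answer: sin(2*t).


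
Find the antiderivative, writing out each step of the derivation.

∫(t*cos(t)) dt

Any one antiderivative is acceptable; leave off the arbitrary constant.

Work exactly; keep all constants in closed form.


Step 1. Integrate ∫(t*cos(t)) dt by parts with u = t, dv = (cos(t)) dt, so v = sin(t): now t*sin(t) + ∫(-sin(t)) dt.
Step 2. Evaluate the standard form: now t*sin(t) + cos(t).
Answer: t*sin(t) + cos(t).


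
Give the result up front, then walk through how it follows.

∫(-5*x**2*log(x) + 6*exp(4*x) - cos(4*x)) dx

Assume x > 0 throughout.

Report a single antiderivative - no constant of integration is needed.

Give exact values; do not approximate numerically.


The answer is -5*x**3*log(x)/3 + 5*x**3/9 + 3*exp(4*x)/2 - sin(4*x)/4.
Step 1. Rewrite: now ∫(-5*x**2*log(x)) dx + ∫(6*exp(4*x)) dx + ∫(-cos(4*x)) dx.
Step 2. Evaluate the standard form: now -sin(4*x)/4 + ∫(-5*x**2*log(x)) dx + ∫(6*exp(4*x)) dx.
Step 3. Integrate ∫(-5*x**2*log(x)) dx by parts with u = log(x), dv = (-5*x**2) dx, so v = -5*x**3/3 [assuming x > 0]: now -5*x**3*log(x)/3 - sin(4*x)/4 + ∫(5*x**2/3) dx + ∫(6*exp(4*x)) dx.
Step 4. Evaluate the standard form: now -5*x**3*log(x)/3 + 5*x**3/9 - sin(4*x)/4 + ∫(6*exp(4*x)) dx.
Step 5. Evaluate the standard form: now -5*x**3*log(x)/3 + 5*x**3/9 + 3*exp(4*x)/2 - sin(4*x)/4.
Answer: -5*x**3*log(x)/3 + 5*x**3/9 + 3*exp(4*x)/2 - sin(4*x)/4.


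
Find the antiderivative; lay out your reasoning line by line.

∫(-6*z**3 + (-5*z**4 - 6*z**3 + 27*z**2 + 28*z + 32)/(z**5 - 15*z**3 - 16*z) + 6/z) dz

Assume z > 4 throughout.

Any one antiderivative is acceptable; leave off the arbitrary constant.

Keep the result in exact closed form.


Step 1. Rewrite: now ∫(6/z) dz + ∫(-6*z**3) dz + ∫((-5*z**4 - 6*z**3 + 27*z**2 + 28*z + 32)/(z**5 - 15*z**3 - 16*z)) dz.
Step 2. Evaluate the standard form: now -3*z**4/2 + ∫(6/z) dz + ∫((-5*z**4 - 6*z**3 + 27*z**2 + 28*z + 32)/(z**5 - 15*z**3 - 16*z)) dz.
Step 3. Decompose ∫((-5*z**4 - 6*z**3 + 27*z**2 + 28*z + 32)/(z**5 - 15*z**3 - 16*z)) dz by partial fractions, (-5*z**4 - 6*z**3 + 27*z**2 + 28*z + 32)/(z**5 - 15*z**3 - 16*z) = -2/(z**2 + 1) - 1/(z + 4) - 2/(z - 4) - 2/z: now -3*z**4/2 + ∫(-2/z) dz + ∫(6/z) dz + ∫(-2/(z - 4)) dz + ∫(-1/(z + 4)) dz + ∫(-2/(z**2 + 1)) dz.
Step 4. Evaluate the standard form [assuming z > 0]: now -3*z**4/2 - 2*log(z) + ∫(6/z) dz + ∫(-2/(z - 4)) dz + ∫(-1/(z + 4)) dz + ∫(-2/(z**2 + 1)) dz.
Step 5. Evaluate the standard form [assuming z > -4]: now -3*z**4/2 - 2*log(z) - log(z + 4) + ∫(6/z) dz + ∫(-2/(z - 4)) dz + ∫(-2/(z**2 + 1)) dz.
Step 6. Evaluate the standard form [assuming z > 4]: now -3*z**4/2 - 2*log(z) - 2*log(z - 4) - log(z + 4) + ∫(6/z) dz + ∫(-2/(z**2 + 1)) dz.
Step 7. Evaluate the standard form: now -3*z**4/2 - 2*log(z) - 2*log(z - 4) - log(z + 4) - 2*atan(z) + ∫(6/z) dz.
Step 8. Evaluate the standard form [assuming z > 0]: now -3*z**4/2 + 4*log(z) - 2*log(z - 4) - log(z + 4) - 2*atan(z).
Answer: -3*z**4/2 + 4*log(z) - 2*log(z - 4) - log(z + 4) - 2*atan(z).


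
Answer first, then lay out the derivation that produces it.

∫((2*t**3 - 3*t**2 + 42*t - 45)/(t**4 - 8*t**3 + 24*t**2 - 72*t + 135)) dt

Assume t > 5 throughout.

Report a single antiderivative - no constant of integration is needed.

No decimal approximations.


The answer is 5*log(t - 5) - 3*log(t - 3) - atan(t/3).
Step 1. Decompose ∫((2*t**3 - 3*t**2 + 42*t - 45)/(t**4 - 8*t**3 + 24*t**2 - 72*t + 135)) dt by partial fractions, (2*t**3 - 3*t**2 + 42*t - 45)/(t**4 - 8*t**3 + 24*t**2 - 72*t + 135) = -3/(t**2 + 9) - 3/(t - 3) + 5/(t - 5): now ∫(5/(t - 5)) dt + ∫(-3/(t - 3)) dt + ∫(-3/(t**2 + 9)) dt.
Step 2. Evaluate the standard form [assuming t > 5]: now 5*log(t - 5) + ∫(-3/(t - 3)) dt + ∫(-3/(t**2 + 9)) dt.
Step 3. Evaluate the standard form [assuming t > 3]: now 5*log(t - 5) - 3*log(t - 3) + ∫(-3/(t**2 + 9)) dt.
Step 4. Evaluate the standard form: now 5*log(t - 5) - 3*log(t - 3) - atan(t/3).
Answer: 5*log(t - 5) - 3*log(t - 3) - atan(t/3).


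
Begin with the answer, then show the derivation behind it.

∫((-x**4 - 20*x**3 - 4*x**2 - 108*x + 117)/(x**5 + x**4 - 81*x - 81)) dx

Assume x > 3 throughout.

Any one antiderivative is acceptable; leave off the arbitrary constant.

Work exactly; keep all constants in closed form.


The answer is -2*log(x - 3) - 3*log(x + 1) + 4*log(x + 3) - 4*atan(x/3)/3.
Step 1. Decompose ∫((-x**4 - 20*x**3 - 4*x**2 - 108*x + 117)/(x**5 + x**4 - 81*x - 81)) dx by partial fractions, (-x**4 - 20*x**3 - 4*x**2 - 108*x + 117)/(x**5 + x**4 - 81*x - 81) = -4/(x**2 + 9) + 4/(x + 3) - 3/(x + 1) - 2/(x - 3): now ∫(-2/(x - 3)) dx + ∫(-3/(x + 1)) dx + ∫(4/(x + 3)) dx + ∫(-4/(x**2 + 9)) dx.
Step 2. Evaluate the standard form [assuming x > -3]: now 4*log(x + 3) + ∫(-2/(x - 3)) dx + ∫(-3/(x + 1)) dx + ∫(-4/(x**2 + 9)) dx.
Step 3. Evaluate the standard form [assuming x > 3]: now -2*log(x - 3) + 4*log(x + 3) + ∫(-3/(x + 1)) dx + ∫(-4/(x**2 + 9)) dx.
Step 4. Evaluate the standard form [assuming x > -1]: now -2*log(x - 3) - 3*log(x + 1) + 4*log(x + 3) + ∫(-4/(x**2 + 9)) dx.
Step 5. Evaluate the standard form: now -2*log(x - 3) - 3*log(x + 1) + 4*log(x + 3) - 4*atan(x/3)/3.
Answer: -2*log(x - 3) - 3*log(x + 1) + 4*log(x + 3) - 4*atan(x/3)/3.


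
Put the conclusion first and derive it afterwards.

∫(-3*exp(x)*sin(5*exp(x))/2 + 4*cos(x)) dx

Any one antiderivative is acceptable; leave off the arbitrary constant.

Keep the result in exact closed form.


The answer is 4*sin(x) + 3*cos(5*exp(x))/10.
Step 1. Rewrite: now ∫(-3*exp(x)*sin(5*exp(x))/2) dx + ∫(4*cos(x)) dx.
Step 2. Evaluate the standard form: now 4*sin(x) + ∫(-3*exp(x)*sin(5*exp(x))/2) dx.
Step 3. Substitute u = exp(x), turning ∫(-3*exp(x)*sin(5*exp(x))/2) dx into ∫(-3*sin(5*u)/2) du: now 4*sin(x) + ∫(-3*sin(5*u)/2) du.
Step 4. Evaluate the standard form: now 4*sin(x) + 3*cos(5*u)/10.
Step 5. Substitute back u = exp(x): now 4*sin(x) + 3*cos(5*exp(x))/10.
Answer: 4*sin(x) + 3*cos(5*exp(x))/10.


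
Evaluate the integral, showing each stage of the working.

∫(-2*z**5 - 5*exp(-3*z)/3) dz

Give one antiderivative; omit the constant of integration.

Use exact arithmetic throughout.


Step 1. Rewrite: now ∫(-2*z**5) dz + ∫(-5*exp(-3*z)/3) dz.
Step 2. Evaluate the standard form: now -z**6/3 + ∫(-5*exp(-3*z)/3) dz.
Step 3. Evaluate the standard form: now -z**6/3 + 5*exp(-3*z)/9.
Answer: -z**6/3 + 5*exp(-3*z)/9.


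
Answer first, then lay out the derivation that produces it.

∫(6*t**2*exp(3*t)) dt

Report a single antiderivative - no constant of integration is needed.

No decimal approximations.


The answer is 2*t**2*exp(3*t) - 4*t*exp(3*t)/3 + 4*exp(3*t)/9.
Step 1. Integrate ∫(6*t**2*exp(3*t)) dt by parts with u = t**2, dv = (6*exp(3*t)) dt, so v = 2*exp(3*t): now 2*t**2*exp(3*t) + ∫(-4*t*exp(3*t)) dt.
Step 2. Integrate ∫(-4*t*exp(3*t)) dt by parts with u = t, dv = (-4*exp(3*t)) dt, so v = -4*exp(3*t)/3: now 2*t**2*exp(3*t) - 4*t*exp(3*t)/3 + ∫(4*exp(3*t)/3) dt.
Step 3. Evaluate the standard form: now 2*t**2*exp(3*t) - 4*t*exp(3*t)/3 + 4*exp(3*t)/9.
Answer: 2*t**2*exp(3*t) - 4*t*exp(3*t)/3 + 4*exp(3*t)/9.


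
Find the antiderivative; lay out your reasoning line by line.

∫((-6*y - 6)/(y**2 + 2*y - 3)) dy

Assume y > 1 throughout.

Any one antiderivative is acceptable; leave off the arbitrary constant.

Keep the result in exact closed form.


Step 1. Decompose ∫((-6*y - 6)/(y**2 + 2*y - 3)) dy by partial fractions, (-6*y - 6)/(y**2 + 2*y - 3) = -3/(y + 3) - 3/(y - 1): now ∫(-3/(y - 1)) dy + ∫(-3/(y + 3)) dy.
Step 2. Evaluate the standard form [assuming y > -3]: now -3*log(y + 3) + ∫(-3/(y - 1)) dy.
Step 3. Evaluate the standard form [assuming y > 1]: now -3*log(y - 1) - 3*log(y + 3).
Answer: -3*log(y - 1) - 3*log(y + 3).


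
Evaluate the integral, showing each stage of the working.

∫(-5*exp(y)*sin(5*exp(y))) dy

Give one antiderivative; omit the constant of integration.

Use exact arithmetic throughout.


Step 1. Substitute u = exp(y), turning ∫(-5*exp(y)*sin(5*exp(y))) dy into ∫(-5*sin(5*u)) du: now ∫(-5*sin(5*u)) du.
Step 2. Evaluate the standard form: now cos(5*u).
Step 3. Substitute back u = exp(y): now cos(5*exp(y)).
Answer: cos(5*exp(y)).


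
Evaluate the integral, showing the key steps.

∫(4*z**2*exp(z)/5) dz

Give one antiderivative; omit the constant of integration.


Step 1. Integrate ∫(4*z**2*exp(z)/5) dz by parts with u = z**2, dv = (4*exp(z)/5) dz, so v = 4*exp(z)/5: now 4*z**2*exp(z)/5 + ∫(-8*z*exp(z)/5) dz.
Step 2. Integrate ∫(-8*z*exp(z)/5) dz by parts with u = z, dv = (-8*exp(z)/5) dz, so v = -8*exp(z)/5: now 4*z**2*exp(z)/5 - 8*z*exp(z)/5 + ∫(8*exp(z)/5) dz.
Step 3. Evaluate the standard form: now 4*z**2*exp(z)/5 - 8*z*exp(z)/5 + 8*exp(z)/5.
Answer: 4*z**2*exp(z)/5 - 8*z*exp(z)/5 + 8*exp(z)/5.


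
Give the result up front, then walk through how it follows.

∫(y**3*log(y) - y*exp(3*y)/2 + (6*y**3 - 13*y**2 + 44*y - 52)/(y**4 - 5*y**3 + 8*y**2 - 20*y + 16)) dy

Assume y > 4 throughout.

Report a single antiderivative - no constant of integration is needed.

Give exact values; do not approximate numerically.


The answer is y**4*log(y)/4 - y**4/16 - y*exp(3*y)/6 + exp(3*y)/18 + 5*log(y - 4) + log(y - 1) - 2*atan(y/2).
Step 1. Rewrite: now ∫(-y*exp(3*y)/2) dy + ∫(y**3*log(y)) dy + ∫((6*y**3 - 13*y**2 + 44*y - 52)/(y**4 - 5*y**3 + 8*y**2 - 20*y + 16)) dy.
Step 2. Decompose ∫((6*y**3 - 13*y**2 + 44*y - 52)/(y**4 - 5*y**3 + 8*y**2 - 20*y + 16)) dy by partial fractions, (6*y**3 - 13*y**2 + 44*y - 52)/(y**4 - 5*y**3 + 8*y**2 - 20*y + 16) = -4/(y**2 + 4) + 1/(y - 1) + 5/(y - 4): now ∫(-y*exp(3*y)/2) dy + ∫(y**3*log(y)) dy + ∫(5/(y - 4)) dy + ∫(1/(y - 1)) dy + ∫(-4/(y**2 + 4)) dy.
Step 3. Evaluate the standard form [assuming y > 4]: now 5*log(y - 4) + ∫(-y*exp(3*y)/2) dy + ∫(y**3*log(y)) dy + ∫(1/(y - 1)) dy + ∫(-4/(y**2 + 4)) dy.
Step 4. Evaluate the standard form [assuming y > 1]: now 5*log(y - 4) + log(y - 1) + ∫(-y*exp(3*y)/2) dy + ∫(y**3*log(y)) dy + ∫(-4/(y**2 + 4)) dy.
Step 5. Evaluate the standard form: now 5*log(y - 4) + log(y - 1) - 2*atan(y/2) + ∫(-y*exp(3*y)/2) dy + ∫(y**3*log(y)) dy.
Step 6. Integrate ∫(y**3*log(y)) dy by parts with u = log(y), dv = (y**3) dy, so v = y**4/4 [assuming y > 0]: now y**4*log(y)/4 + 5*log(y - 4) + log(y - 1) - 2*atan(y/2) + ∫(-y**3/4) dy + ∫(-y*exp(3*y)/2) dy.
Step 7. Evaluate the standard form: now y**4*log(y)/4 - y**4/16 + 5*log(y - 4) + log(y - 1) - 2*atan(y/2) + ∫(-y*exp(3*y)/2) dy.
Step 8. Integrate ∫(-y*exp(3*y)/2) dy by parts with u = y, dv = (-exp(3*y)/2) dy, so v = -exp(3*y)/6: now y**4*log(y)/4 - y**4/16 - y*exp(3*y)/6 + 5*log(y - 4) + log(y - 1) - 2*atan(y/2) + ∫(exp(3*y)/6) dy.
Step 9. Evaluate the standard form: now y**4*log(y)/4 - y**4/16 - y*exp(3*y)/6 + exp(3*y)/18 + 5*log(y - 4) + log(y - 1) - 2*atan(y/2).
Answer: y**4*log(y)/4 - y**4/16 - y*exp(3*y)/6 + exp(3*y)/18 + 5*log(y - 4) + log(y - 1) - 2*atan(y/2).


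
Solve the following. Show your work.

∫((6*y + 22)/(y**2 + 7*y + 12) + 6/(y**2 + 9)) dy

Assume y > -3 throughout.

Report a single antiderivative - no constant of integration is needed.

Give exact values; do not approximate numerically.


Step 1. Rewrite: now ∫((6*y + 22)/(y**2 + 7*y + 12)) dy + ∫(6/(y**2 + 9)) dy.
Step 2. Decompose ∫((6*y + 22)/(y**2 + 7*y + 12)) dy by partial fractions, (6*y + 22)/(y**2 + 7*y + 12) = 2/(y + 4) + 4/(y + 3): now ∫(4/(y + 3)) dy + ∫(2/(y + 4)) dy + ∫(6/(y**2 + 9)) dy.
Step 3. Evaluate the standard form [assuming y > -4]: now 2*log(y + 4) + ∫(4/(y + 3)) dy + ∫(6/(y**2 + 9)) dy.
Step 4. Evaluate the standard form [assuming y > -3]: now 4*log(y + 3) + 2*log(y + 4) + ∫(6/(y**2 + 9)) dy.
Step 5. Evaluate the standard form: now 4*log(y + 3) + 2*log(y + 4) + 2*atan(y/3).
Answer: 4*log(y + 3) + 2*log(y + 4) + 2*atan(y/3).


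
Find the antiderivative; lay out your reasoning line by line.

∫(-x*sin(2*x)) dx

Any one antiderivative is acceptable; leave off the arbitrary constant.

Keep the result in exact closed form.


Step 1. Integrate ∫(-x*sin(2*x)) dx by parts with u = x, dv = (-sin(2*x)) dx, so v = cos(2*x)/2: now x*cos(2*x)/2 + ∫(-cos(2*x)/2) dx.
Step 2. Evaluate the standard form: now x*cos(2*x)/2 - sin(2*x)/4.
Answer: x*cos(2*x)/2 - sin(2*x)/4.


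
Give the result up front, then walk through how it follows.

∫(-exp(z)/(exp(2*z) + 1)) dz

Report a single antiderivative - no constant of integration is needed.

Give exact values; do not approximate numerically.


The answer is -atan(exp(z)).
Step 1. Substitute u = exp(z), turning ∫(-exp(z)/(exp(2*z) + 1)) dz into ∫(-1/(u**2 + 1)) du: now ∫(-1/(u**2 + 1)) du.
Step 2. Evaluate the standard form: now -atan(u).
Step 3. Substitute back u = exp(z): now -atan(exp(z)).
Answer: -atan(exp(z)).


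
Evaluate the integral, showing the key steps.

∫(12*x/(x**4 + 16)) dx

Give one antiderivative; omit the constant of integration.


Step 1. Substitute u = x**2, turning ∫(12*x/(x**4 + 16)) dx into ∫(6/(u**2 + 16)) du: now ∫(6/(u**2 + 16)) du.
Step 2. Evaluate the standard form: now 3*atan(u/4)/2.
Step 3. Substitute back u = x**2: now 3*atan(x**2/4)/2.
Answer: 3*atan(x**2/4)/2.


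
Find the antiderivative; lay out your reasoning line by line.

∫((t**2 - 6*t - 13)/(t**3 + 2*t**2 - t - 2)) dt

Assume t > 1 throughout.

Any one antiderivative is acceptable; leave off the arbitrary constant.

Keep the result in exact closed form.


Step 1. Decompose ∫((t**2 - 6*t - 13)/(t**3 + 2*t**2 - t - 2)) dt by partial fractions, (t**2 - 6*t - 13)/(t**3 + 2*t**2 - t - 2) = 1/(t + 2) + 3/(t + 1) - 3/(t - 1): now ∫(-3/(t - 1)) dt + ∫(3/(t + 1)) dt + ∫(1/(t + 2)) dt.
Step 2. Evaluate the standard form [assuming t > -2]: now log(t + 2) + ∫(-3/(t - 1)) dt + ∫(3/(t + 1)) dt.
Step 3. Evaluate the standard form [assuming t > -1]: now 3*log(t + 1) + log(t + 2) + ∫(-3/(t - 1)) dt.
Step 4. Evaluate the standard form [assuming t > 1]: now -3*log(t - 1) + 3*log(t + 1) + log(t + 2).
Answer: -3*log(t - 1) + 3*log(t + 1) + log(t + 2).
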